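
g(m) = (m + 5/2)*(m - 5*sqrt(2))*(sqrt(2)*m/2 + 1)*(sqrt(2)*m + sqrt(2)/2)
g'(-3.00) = -62.48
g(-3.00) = 19.96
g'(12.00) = 5109.87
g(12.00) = 11983.84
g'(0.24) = -49.82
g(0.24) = -22.91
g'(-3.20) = -85.15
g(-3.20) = 34.67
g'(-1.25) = 6.96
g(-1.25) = 1.28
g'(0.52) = -65.41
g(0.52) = -39.03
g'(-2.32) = -10.58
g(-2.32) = -2.79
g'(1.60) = -123.40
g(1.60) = -141.99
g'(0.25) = -50.37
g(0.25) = -23.41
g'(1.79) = -131.75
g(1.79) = -166.24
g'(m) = sqrt(2)*(m + 5/2)*(m - 5*sqrt(2))*(sqrt(2)*m/2 + 1) + sqrt(2)*(m + 5/2)*(m - 5*sqrt(2))*(sqrt(2)*m + sqrt(2)/2)/2 + (m + 5/2)*(sqrt(2)*m/2 + 1)*(sqrt(2)*m + sqrt(2)/2) + (m - 5*sqrt(2))*(sqrt(2)*m/2 + 1)*(sqrt(2)*m + sqrt(2)/2)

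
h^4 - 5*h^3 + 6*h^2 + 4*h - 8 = (h - 2)^3*(h + 1)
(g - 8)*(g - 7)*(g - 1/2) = g^3 - 31*g^2/2 + 127*g/2 - 28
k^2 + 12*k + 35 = (k + 5)*(k + 7)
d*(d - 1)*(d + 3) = d^3 + 2*d^2 - 3*d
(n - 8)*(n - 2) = n^2 - 10*n + 16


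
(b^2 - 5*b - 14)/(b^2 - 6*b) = (b^2 - 5*b - 14)/(b*(b - 6))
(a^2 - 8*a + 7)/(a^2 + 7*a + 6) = (a^2 - 8*a + 7)/(a^2 + 7*a + 6)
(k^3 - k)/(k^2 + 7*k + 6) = k*(k - 1)/(k + 6)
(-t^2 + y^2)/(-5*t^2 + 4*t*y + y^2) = (t + y)/(5*t + y)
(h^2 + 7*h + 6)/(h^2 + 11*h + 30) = (h + 1)/(h + 5)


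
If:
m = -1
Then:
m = -1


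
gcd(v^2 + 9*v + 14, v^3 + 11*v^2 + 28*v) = v + 7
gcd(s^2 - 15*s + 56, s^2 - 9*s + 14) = s - 7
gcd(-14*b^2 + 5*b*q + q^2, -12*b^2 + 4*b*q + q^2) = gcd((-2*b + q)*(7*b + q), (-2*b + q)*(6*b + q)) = -2*b + q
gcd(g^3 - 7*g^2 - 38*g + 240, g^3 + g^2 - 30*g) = g^2 + g - 30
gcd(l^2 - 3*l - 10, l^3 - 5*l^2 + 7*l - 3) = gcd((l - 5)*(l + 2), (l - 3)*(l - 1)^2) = 1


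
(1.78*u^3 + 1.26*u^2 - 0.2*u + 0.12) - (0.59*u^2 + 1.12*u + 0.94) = 1.78*u^3 + 0.67*u^2 - 1.32*u - 0.82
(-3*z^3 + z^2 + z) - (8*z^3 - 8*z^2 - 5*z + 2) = -11*z^3 + 9*z^2 + 6*z - 2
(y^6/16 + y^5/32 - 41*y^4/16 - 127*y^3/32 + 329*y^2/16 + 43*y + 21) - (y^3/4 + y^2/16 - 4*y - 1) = y^6/16 + y^5/32 - 41*y^4/16 - 135*y^3/32 + 41*y^2/2 + 47*y + 22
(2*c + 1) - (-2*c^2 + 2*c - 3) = 2*c^2 + 4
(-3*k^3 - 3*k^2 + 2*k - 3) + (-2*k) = -3*k^3 - 3*k^2 - 3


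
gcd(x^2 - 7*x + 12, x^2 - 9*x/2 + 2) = x - 4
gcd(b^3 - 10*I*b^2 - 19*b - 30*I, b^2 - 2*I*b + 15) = b - 5*I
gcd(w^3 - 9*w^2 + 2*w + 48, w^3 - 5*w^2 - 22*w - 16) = w^2 - 6*w - 16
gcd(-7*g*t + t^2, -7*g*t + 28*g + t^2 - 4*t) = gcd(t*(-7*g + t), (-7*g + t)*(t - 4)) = -7*g + t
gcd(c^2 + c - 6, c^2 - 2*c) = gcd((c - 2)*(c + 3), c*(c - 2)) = c - 2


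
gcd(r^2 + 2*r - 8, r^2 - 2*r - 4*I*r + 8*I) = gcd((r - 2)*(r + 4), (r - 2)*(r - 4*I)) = r - 2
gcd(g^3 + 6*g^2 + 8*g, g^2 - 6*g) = g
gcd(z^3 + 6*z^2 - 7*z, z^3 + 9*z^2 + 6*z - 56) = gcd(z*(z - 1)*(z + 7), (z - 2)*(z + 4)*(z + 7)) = z + 7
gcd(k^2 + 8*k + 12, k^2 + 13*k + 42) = k + 6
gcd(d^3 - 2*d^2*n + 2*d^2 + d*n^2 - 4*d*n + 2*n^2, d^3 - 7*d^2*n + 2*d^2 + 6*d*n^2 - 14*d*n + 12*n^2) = d^2 - d*n + 2*d - 2*n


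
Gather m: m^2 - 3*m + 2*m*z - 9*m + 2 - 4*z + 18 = m^2 + m*(2*z - 12) - 4*z + 20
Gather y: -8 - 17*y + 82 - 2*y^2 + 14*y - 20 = -2*y^2 - 3*y + 54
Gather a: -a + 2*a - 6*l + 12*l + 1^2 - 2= a + 6*l - 1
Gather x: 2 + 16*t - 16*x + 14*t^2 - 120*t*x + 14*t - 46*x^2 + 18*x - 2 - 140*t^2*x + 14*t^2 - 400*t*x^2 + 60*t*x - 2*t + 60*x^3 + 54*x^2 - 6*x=28*t^2 + 28*t + 60*x^3 + x^2*(8 - 400*t) + x*(-140*t^2 - 60*t - 4)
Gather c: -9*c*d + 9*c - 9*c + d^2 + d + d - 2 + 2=-9*c*d + d^2 + 2*d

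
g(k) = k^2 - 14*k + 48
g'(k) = 2*k - 14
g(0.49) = 41.38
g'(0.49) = -13.02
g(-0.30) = 52.29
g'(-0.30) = -14.60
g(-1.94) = 78.92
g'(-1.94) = -17.88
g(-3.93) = 118.46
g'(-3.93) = -21.86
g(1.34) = 31.04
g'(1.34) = -11.32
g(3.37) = 12.18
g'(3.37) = -7.26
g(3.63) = 10.36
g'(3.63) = -6.74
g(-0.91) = 61.57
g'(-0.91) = -15.82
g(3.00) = 15.00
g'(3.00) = -8.00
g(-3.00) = 99.00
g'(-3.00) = -20.00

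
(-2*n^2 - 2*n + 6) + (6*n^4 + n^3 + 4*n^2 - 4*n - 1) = 6*n^4 + n^3 + 2*n^2 - 6*n + 5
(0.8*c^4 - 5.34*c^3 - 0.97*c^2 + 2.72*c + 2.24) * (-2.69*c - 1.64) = -2.152*c^5 + 13.0526*c^4 + 11.3669*c^3 - 5.726*c^2 - 10.4864*c - 3.6736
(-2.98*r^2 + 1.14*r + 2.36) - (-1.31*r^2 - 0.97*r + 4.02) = -1.67*r^2 + 2.11*r - 1.66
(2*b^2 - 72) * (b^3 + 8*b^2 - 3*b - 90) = 2*b^5 + 16*b^4 - 78*b^3 - 756*b^2 + 216*b + 6480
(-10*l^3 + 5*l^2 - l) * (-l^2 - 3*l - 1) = 10*l^5 + 25*l^4 - 4*l^3 - 2*l^2 + l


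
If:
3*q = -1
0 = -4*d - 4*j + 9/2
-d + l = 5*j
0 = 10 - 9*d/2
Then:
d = 20/9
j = -79/72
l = -235/72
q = -1/3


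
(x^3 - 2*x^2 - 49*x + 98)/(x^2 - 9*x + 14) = x + 7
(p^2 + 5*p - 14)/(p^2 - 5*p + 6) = (p + 7)/(p - 3)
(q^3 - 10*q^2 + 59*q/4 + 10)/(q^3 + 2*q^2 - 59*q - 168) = (q^2 - 2*q - 5/4)/(q^2 + 10*q + 21)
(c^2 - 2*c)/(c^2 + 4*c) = (c - 2)/(c + 4)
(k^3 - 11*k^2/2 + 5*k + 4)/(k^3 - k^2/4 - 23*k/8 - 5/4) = 4*(k - 4)/(4*k + 5)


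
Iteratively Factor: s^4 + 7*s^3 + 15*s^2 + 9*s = (s + 1)*(s^3 + 6*s^2 + 9*s) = (s + 1)*(s + 3)*(s^2 + 3*s) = (s + 1)*(s + 3)^2*(s)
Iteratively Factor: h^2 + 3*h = (h)*(h + 3)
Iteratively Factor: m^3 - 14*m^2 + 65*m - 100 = (m - 5)*(m^2 - 9*m + 20) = (m - 5)^2*(m - 4)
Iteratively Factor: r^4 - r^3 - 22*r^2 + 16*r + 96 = (r - 3)*(r^3 + 2*r^2 - 16*r - 32) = (r - 4)*(r - 3)*(r^2 + 6*r + 8) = (r - 4)*(r - 3)*(r + 4)*(r + 2)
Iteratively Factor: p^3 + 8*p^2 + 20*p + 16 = (p + 2)*(p^2 + 6*p + 8) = (p + 2)^2*(p + 4)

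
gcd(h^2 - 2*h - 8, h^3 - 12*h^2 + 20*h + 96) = h + 2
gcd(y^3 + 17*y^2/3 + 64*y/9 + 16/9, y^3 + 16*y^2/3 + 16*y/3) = y^2 + 16*y/3 + 16/3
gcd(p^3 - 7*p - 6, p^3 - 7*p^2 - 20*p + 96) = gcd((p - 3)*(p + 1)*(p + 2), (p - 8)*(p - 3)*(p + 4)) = p - 3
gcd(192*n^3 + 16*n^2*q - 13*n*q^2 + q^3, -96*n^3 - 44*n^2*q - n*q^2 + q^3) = -24*n^2 - 5*n*q + q^2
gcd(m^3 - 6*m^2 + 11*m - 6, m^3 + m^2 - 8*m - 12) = m - 3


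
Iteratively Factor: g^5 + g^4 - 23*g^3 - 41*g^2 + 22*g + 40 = (g - 5)*(g^4 + 6*g^3 + 7*g^2 - 6*g - 8) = (g - 5)*(g + 2)*(g^3 + 4*g^2 - g - 4) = (g - 5)*(g - 1)*(g + 2)*(g^2 + 5*g + 4) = (g - 5)*(g - 1)*(g + 1)*(g + 2)*(g + 4)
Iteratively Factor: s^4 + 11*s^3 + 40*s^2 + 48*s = (s + 4)*(s^3 + 7*s^2 + 12*s) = s*(s + 4)*(s^2 + 7*s + 12) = s*(s + 4)^2*(s + 3)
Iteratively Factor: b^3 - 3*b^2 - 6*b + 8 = (b - 4)*(b^2 + b - 2) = (b - 4)*(b - 1)*(b + 2)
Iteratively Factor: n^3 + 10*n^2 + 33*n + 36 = (n + 4)*(n^2 + 6*n + 9) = (n + 3)*(n + 4)*(n + 3)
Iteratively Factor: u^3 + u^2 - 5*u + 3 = (u - 1)*(u^2 + 2*u - 3) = (u - 1)*(u + 3)*(u - 1)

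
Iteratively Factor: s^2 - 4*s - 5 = (s + 1)*(s - 5)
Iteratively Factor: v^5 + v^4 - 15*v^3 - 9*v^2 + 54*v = (v + 3)*(v^4 - 2*v^3 - 9*v^2 + 18*v) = (v - 2)*(v + 3)*(v^3 - 9*v) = (v - 2)*(v + 3)^2*(v^2 - 3*v) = v*(v - 2)*(v + 3)^2*(v - 3)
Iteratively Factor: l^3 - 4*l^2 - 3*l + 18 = (l + 2)*(l^2 - 6*l + 9) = (l - 3)*(l + 2)*(l - 3)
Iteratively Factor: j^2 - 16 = (j - 4)*(j + 4)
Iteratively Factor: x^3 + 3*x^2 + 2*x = (x + 1)*(x^2 + 2*x) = (x + 1)*(x + 2)*(x)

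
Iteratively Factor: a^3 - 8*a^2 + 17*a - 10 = (a - 1)*(a^2 - 7*a + 10) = (a - 2)*(a - 1)*(a - 5)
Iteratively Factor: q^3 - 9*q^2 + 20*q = (q - 4)*(q^2 - 5*q) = (q - 5)*(q - 4)*(q)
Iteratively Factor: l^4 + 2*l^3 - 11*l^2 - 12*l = (l + 4)*(l^3 - 2*l^2 - 3*l) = l*(l + 4)*(l^2 - 2*l - 3) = l*(l - 3)*(l + 4)*(l + 1)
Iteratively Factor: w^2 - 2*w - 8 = (w - 4)*(w + 2)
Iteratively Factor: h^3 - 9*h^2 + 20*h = (h - 4)*(h^2 - 5*h) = (h - 5)*(h - 4)*(h)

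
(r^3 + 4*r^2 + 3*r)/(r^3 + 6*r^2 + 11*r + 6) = r/(r + 2)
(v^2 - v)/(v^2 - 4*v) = (v - 1)/(v - 4)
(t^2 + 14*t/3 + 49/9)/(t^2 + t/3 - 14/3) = (t + 7/3)/(t - 2)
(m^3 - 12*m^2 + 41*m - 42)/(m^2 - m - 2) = (m^2 - 10*m + 21)/(m + 1)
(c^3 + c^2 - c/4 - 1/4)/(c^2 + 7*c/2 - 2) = (2*c^2 + 3*c + 1)/(2*(c + 4))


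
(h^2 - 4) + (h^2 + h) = 2*h^2 + h - 4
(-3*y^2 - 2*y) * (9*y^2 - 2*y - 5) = -27*y^4 - 12*y^3 + 19*y^2 + 10*y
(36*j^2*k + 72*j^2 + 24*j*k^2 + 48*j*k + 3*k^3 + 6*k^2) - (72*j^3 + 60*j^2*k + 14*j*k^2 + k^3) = -72*j^3 - 24*j^2*k + 72*j^2 + 10*j*k^2 + 48*j*k + 2*k^3 + 6*k^2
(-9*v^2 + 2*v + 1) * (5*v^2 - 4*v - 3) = -45*v^4 + 46*v^3 + 24*v^2 - 10*v - 3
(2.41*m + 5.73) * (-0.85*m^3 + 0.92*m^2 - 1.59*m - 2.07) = -2.0485*m^4 - 2.6533*m^3 + 1.4397*m^2 - 14.0994*m - 11.8611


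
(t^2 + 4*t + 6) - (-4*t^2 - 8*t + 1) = 5*t^2 + 12*t + 5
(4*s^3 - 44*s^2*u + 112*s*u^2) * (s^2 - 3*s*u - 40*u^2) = 4*s^5 - 56*s^4*u + 84*s^3*u^2 + 1424*s^2*u^3 - 4480*s*u^4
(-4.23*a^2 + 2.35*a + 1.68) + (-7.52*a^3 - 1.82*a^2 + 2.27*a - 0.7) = -7.52*a^3 - 6.05*a^2 + 4.62*a + 0.98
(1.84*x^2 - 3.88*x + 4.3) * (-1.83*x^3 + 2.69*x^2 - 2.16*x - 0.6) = -3.3672*x^5 + 12.05*x^4 - 22.2806*x^3 + 18.8438*x^2 - 6.96*x - 2.58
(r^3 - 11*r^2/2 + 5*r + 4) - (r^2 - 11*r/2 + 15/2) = r^3 - 13*r^2/2 + 21*r/2 - 7/2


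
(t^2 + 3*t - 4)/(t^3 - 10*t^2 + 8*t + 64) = (t^2 + 3*t - 4)/(t^3 - 10*t^2 + 8*t + 64)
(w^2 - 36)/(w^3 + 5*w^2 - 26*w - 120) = (w - 6)/(w^2 - w - 20)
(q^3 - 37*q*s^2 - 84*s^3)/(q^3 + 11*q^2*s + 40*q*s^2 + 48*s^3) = (q - 7*s)/(q + 4*s)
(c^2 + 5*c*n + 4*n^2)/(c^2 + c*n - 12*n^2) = (c + n)/(c - 3*n)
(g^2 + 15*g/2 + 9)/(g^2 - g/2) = (2*g^2 + 15*g + 18)/(g*(2*g - 1))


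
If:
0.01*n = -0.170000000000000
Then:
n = -17.00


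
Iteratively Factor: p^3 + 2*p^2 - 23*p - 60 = (p - 5)*(p^2 + 7*p + 12) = (p - 5)*(p + 4)*(p + 3)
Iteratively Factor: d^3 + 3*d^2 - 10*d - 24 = (d + 2)*(d^2 + d - 12) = (d - 3)*(d + 2)*(d + 4)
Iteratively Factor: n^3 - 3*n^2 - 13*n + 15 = (n - 1)*(n^2 - 2*n - 15) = (n - 5)*(n - 1)*(n + 3)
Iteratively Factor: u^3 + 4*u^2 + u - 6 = (u - 1)*(u^2 + 5*u + 6) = (u - 1)*(u + 3)*(u + 2)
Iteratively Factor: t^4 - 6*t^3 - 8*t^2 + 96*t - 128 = (t - 4)*(t^3 - 2*t^2 - 16*t + 32) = (t - 4)*(t + 4)*(t^2 - 6*t + 8) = (t - 4)^2*(t + 4)*(t - 2)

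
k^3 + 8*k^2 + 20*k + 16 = (k + 2)^2*(k + 4)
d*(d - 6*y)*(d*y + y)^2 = d^4*y^2 - 6*d^3*y^3 + 2*d^3*y^2 - 12*d^2*y^3 + d^2*y^2 - 6*d*y^3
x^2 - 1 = (x - 1)*(x + 1)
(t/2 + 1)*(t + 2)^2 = t^3/2 + 3*t^2 + 6*t + 4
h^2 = h^2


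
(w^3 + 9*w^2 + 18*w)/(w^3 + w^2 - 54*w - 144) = w/(w - 8)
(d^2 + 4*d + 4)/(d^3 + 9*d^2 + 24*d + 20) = 1/(d + 5)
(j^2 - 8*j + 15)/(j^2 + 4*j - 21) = (j - 5)/(j + 7)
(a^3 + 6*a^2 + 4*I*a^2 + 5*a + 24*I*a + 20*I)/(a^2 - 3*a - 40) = (a^2 + a*(1 + 4*I) + 4*I)/(a - 8)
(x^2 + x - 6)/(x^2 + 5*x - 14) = (x + 3)/(x + 7)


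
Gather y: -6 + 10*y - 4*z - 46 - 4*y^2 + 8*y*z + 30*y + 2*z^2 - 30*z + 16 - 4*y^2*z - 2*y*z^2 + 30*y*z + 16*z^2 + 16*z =y^2*(-4*z - 4) + y*(-2*z^2 + 38*z + 40) + 18*z^2 - 18*z - 36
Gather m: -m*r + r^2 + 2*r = -m*r + r^2 + 2*r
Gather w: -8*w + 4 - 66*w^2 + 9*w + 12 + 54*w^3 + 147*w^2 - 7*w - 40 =54*w^3 + 81*w^2 - 6*w - 24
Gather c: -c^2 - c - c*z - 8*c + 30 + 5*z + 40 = -c^2 + c*(-z - 9) + 5*z + 70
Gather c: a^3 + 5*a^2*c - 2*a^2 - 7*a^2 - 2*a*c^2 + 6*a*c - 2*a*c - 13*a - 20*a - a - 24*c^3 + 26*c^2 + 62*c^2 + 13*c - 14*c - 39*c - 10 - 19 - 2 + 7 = a^3 - 9*a^2 - 34*a - 24*c^3 + c^2*(88 - 2*a) + c*(5*a^2 + 4*a - 40) - 24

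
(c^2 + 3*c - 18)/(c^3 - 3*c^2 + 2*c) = (c^2 + 3*c - 18)/(c*(c^2 - 3*c + 2))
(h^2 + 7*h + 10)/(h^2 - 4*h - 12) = (h + 5)/(h - 6)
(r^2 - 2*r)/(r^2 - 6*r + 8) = r/(r - 4)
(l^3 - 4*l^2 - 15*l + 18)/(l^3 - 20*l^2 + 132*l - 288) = (l^2 + 2*l - 3)/(l^2 - 14*l + 48)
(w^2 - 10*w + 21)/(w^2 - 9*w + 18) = (w - 7)/(w - 6)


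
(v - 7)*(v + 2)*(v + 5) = v^3 - 39*v - 70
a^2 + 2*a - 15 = (a - 3)*(a + 5)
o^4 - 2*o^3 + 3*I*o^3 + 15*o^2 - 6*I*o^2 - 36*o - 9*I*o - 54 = (o - 3)*(o + 1)*(o - 3*I)*(o + 6*I)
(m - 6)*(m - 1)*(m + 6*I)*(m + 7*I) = m^4 - 7*m^3 + 13*I*m^3 - 36*m^2 - 91*I*m^2 + 294*m + 78*I*m - 252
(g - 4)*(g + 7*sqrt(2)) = g^2 - 4*g + 7*sqrt(2)*g - 28*sqrt(2)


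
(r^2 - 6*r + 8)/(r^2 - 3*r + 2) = (r - 4)/(r - 1)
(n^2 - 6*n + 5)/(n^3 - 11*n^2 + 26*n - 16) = (n - 5)/(n^2 - 10*n + 16)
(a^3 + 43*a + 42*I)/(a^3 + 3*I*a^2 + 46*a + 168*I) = (a + I)/(a + 4*I)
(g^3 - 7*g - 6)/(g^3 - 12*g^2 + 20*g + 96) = (g^2 - 2*g - 3)/(g^2 - 14*g + 48)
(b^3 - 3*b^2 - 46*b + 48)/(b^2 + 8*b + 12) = (b^2 - 9*b + 8)/(b + 2)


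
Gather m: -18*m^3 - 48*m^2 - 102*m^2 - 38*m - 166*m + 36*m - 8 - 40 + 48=-18*m^3 - 150*m^2 - 168*m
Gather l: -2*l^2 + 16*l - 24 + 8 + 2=-2*l^2 + 16*l - 14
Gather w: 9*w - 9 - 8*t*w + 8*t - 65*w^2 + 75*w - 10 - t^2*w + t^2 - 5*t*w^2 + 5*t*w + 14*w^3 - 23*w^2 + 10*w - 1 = t^2 + 8*t + 14*w^3 + w^2*(-5*t - 88) + w*(-t^2 - 3*t + 94) - 20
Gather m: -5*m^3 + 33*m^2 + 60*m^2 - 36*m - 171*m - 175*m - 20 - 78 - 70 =-5*m^3 + 93*m^2 - 382*m - 168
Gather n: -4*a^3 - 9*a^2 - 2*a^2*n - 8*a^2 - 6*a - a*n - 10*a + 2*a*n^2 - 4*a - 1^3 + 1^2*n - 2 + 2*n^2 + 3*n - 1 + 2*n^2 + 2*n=-4*a^3 - 17*a^2 - 20*a + n^2*(2*a + 4) + n*(-2*a^2 - a + 6) - 4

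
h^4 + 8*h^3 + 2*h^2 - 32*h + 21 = (h - 1)^2*(h + 3)*(h + 7)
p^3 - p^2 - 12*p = p*(p - 4)*(p + 3)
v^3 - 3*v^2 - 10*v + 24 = (v - 4)*(v - 2)*(v + 3)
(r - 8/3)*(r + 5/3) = r^2 - r - 40/9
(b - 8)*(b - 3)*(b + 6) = b^3 - 5*b^2 - 42*b + 144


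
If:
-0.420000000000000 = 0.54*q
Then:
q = -0.78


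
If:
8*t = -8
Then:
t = -1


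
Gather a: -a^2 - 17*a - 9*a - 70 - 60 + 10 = -a^2 - 26*a - 120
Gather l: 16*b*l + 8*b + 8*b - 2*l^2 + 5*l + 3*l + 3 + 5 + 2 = 16*b - 2*l^2 + l*(16*b + 8) + 10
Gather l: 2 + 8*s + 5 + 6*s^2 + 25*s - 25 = 6*s^2 + 33*s - 18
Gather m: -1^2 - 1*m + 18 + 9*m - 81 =8*m - 64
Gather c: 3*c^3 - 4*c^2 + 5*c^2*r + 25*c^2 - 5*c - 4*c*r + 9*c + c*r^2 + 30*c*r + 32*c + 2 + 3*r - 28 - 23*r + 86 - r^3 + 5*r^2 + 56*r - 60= 3*c^3 + c^2*(5*r + 21) + c*(r^2 + 26*r + 36) - r^3 + 5*r^2 + 36*r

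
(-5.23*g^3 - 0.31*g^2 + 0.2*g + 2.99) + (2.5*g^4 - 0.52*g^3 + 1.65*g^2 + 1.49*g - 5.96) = 2.5*g^4 - 5.75*g^3 + 1.34*g^2 + 1.69*g - 2.97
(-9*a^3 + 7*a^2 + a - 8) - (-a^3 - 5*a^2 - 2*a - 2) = -8*a^3 + 12*a^2 + 3*a - 6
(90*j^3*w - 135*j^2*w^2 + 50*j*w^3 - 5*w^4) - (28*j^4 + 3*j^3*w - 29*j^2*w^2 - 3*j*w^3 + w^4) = -28*j^4 + 87*j^3*w - 106*j^2*w^2 + 53*j*w^3 - 6*w^4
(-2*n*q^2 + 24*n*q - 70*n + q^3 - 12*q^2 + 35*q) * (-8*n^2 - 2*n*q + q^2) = 16*n^3*q^2 - 192*n^3*q + 560*n^3 - 4*n^2*q^3 + 48*n^2*q^2 - 140*n^2*q - 4*n*q^4 + 48*n*q^3 - 140*n*q^2 + q^5 - 12*q^4 + 35*q^3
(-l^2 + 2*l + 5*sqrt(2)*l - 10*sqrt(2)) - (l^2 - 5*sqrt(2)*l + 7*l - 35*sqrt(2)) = -2*l^2 - 5*l + 10*sqrt(2)*l + 25*sqrt(2)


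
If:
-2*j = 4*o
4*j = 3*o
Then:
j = 0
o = 0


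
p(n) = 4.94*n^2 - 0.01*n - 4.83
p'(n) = 9.88*n - 0.01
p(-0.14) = -4.73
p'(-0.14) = -1.39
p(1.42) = 5.12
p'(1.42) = 14.02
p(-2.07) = 16.36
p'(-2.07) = -20.46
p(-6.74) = 219.65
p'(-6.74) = -66.60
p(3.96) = 72.60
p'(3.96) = 39.11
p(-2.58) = 28.08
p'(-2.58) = -25.50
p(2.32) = 21.74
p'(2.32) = 22.91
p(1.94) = 13.74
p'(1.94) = 19.16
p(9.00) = 395.22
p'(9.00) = 88.91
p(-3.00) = 39.66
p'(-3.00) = -29.65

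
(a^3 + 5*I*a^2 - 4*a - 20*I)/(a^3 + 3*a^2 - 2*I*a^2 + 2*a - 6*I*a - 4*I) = (a^2 + a*(-2 + 5*I) - 10*I)/(a^2 + a*(1 - 2*I) - 2*I)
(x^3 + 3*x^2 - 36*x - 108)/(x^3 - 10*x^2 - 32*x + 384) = (x^2 - 3*x - 18)/(x^2 - 16*x + 64)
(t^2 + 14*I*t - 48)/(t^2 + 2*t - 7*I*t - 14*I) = (t^2 + 14*I*t - 48)/(t^2 + t*(2 - 7*I) - 14*I)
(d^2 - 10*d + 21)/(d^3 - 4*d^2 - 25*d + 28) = (d - 3)/(d^2 + 3*d - 4)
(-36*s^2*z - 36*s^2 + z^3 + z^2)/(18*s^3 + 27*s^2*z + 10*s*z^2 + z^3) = (-6*s*z - 6*s + z^2 + z)/(3*s^2 + 4*s*z + z^2)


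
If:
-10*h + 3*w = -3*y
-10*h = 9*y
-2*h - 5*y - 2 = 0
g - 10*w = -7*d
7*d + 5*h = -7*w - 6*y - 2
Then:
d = -297/112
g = 697/16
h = 9/16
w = 5/2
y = -5/8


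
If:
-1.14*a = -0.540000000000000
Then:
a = 0.47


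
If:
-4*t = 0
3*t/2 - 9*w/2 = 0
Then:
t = 0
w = 0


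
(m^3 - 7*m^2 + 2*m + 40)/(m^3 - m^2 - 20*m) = (m^2 - 2*m - 8)/(m*(m + 4))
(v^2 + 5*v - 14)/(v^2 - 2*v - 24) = (-v^2 - 5*v + 14)/(-v^2 + 2*v + 24)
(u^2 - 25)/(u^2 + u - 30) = (u + 5)/(u + 6)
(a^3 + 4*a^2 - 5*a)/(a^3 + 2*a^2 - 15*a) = (a - 1)/(a - 3)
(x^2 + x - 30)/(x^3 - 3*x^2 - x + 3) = (x^2 + x - 30)/(x^3 - 3*x^2 - x + 3)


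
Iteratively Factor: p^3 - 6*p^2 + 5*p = (p)*(p^2 - 6*p + 5) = p*(p - 1)*(p - 5)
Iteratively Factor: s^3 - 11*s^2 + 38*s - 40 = (s - 2)*(s^2 - 9*s + 20) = (s - 5)*(s - 2)*(s - 4)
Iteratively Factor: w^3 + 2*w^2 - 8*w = (w + 4)*(w^2 - 2*w) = w*(w + 4)*(w - 2)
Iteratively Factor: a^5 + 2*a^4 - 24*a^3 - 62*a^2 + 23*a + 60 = (a - 5)*(a^4 + 7*a^3 + 11*a^2 - 7*a - 12) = (a - 5)*(a - 1)*(a^3 + 8*a^2 + 19*a + 12) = (a - 5)*(a - 1)*(a + 3)*(a^2 + 5*a + 4) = (a - 5)*(a - 1)*(a + 1)*(a + 3)*(a + 4)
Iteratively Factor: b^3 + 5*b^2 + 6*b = (b + 3)*(b^2 + 2*b) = b*(b + 3)*(b + 2)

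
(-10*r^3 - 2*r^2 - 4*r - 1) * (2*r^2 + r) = -20*r^5 - 14*r^4 - 10*r^3 - 6*r^2 - r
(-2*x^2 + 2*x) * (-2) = 4*x^2 - 4*x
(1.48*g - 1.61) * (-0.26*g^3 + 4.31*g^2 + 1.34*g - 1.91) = -0.3848*g^4 + 6.7974*g^3 - 4.9559*g^2 - 4.9842*g + 3.0751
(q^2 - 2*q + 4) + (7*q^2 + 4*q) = 8*q^2 + 2*q + 4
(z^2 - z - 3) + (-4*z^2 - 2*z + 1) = -3*z^2 - 3*z - 2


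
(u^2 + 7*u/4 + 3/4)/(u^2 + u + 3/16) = 4*(u + 1)/(4*u + 1)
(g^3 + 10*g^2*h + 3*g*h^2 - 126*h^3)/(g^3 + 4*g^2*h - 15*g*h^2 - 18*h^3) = (g + 7*h)/(g + h)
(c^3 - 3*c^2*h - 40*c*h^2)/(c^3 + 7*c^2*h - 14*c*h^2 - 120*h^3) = c*(c - 8*h)/(c^2 + 2*c*h - 24*h^2)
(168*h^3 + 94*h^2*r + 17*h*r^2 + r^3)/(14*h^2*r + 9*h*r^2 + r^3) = (24*h^2 + 10*h*r + r^2)/(r*(2*h + r))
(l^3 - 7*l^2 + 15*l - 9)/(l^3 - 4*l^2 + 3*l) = (l - 3)/l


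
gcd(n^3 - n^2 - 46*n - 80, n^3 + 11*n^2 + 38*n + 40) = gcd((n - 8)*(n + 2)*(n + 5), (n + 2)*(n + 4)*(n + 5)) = n^2 + 7*n + 10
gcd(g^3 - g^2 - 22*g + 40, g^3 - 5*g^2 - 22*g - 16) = 1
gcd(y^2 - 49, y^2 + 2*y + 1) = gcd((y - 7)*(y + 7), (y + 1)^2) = 1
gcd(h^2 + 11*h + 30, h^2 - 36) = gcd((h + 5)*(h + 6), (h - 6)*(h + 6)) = h + 6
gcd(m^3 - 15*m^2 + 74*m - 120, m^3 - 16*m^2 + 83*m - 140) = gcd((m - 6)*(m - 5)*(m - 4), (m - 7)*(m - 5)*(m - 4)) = m^2 - 9*m + 20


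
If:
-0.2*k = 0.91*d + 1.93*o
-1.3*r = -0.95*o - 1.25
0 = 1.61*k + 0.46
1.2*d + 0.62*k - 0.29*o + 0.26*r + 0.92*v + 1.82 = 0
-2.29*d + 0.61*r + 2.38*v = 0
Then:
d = -0.75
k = -0.29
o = 0.38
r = 1.24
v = -1.04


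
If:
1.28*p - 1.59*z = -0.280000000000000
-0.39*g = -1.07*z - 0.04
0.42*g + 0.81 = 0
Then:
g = -1.93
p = -1.14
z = -0.74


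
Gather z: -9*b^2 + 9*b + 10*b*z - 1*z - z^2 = -9*b^2 + 9*b - z^2 + z*(10*b - 1)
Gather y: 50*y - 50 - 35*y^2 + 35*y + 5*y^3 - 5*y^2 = 5*y^3 - 40*y^2 + 85*y - 50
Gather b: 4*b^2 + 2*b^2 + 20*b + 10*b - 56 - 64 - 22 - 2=6*b^2 + 30*b - 144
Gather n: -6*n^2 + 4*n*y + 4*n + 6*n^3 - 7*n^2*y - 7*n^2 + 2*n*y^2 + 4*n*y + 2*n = 6*n^3 + n^2*(-7*y - 13) + n*(2*y^2 + 8*y + 6)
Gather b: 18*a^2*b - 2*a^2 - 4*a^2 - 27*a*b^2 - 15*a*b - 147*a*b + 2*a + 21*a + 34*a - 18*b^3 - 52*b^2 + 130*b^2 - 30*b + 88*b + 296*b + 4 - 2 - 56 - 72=-6*a^2 + 57*a - 18*b^3 + b^2*(78 - 27*a) + b*(18*a^2 - 162*a + 354) - 126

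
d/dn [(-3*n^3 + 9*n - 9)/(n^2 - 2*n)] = 3*(-n^4 + 4*n^3 - 3*n^2 + 6*n - 6)/(n^2*(n^2 - 4*n + 4))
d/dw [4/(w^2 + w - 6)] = 4*(-2*w - 1)/(w^2 + w - 6)^2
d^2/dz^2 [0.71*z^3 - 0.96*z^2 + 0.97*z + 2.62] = 4.26*z - 1.92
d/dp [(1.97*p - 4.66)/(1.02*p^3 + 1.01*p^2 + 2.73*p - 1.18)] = (-4.0188*p^3 + 12.2699*p^2 + 9.4132*p + 10.3972)/(1.0404*p^6 + 2.0604*p^5 + 6.5893*p^4 + 3.1074*p^3 + 5.0693*p^2 - 6.4428*p + 1.3924)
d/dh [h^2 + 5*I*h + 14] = 2*h + 5*I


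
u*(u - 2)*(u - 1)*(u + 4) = u^4 + u^3 - 10*u^2 + 8*u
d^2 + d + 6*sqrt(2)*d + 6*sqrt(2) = (d + 1)*(d + 6*sqrt(2))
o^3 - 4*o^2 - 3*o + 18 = (o - 3)^2*(o + 2)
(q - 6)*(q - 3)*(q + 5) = q^3 - 4*q^2 - 27*q + 90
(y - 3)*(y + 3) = y^2 - 9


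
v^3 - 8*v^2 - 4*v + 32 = (v - 8)*(v - 2)*(v + 2)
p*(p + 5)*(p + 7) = p^3 + 12*p^2 + 35*p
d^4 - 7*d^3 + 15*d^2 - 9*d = d*(d - 3)^2*(d - 1)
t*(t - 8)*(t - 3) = t^3 - 11*t^2 + 24*t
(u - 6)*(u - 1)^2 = u^3 - 8*u^2 + 13*u - 6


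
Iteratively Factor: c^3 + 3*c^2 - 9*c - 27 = (c + 3)*(c^2 - 9) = (c + 3)^2*(c - 3)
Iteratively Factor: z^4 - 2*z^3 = (z)*(z^3 - 2*z^2) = z^2*(z^2 - 2*z) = z^3*(z - 2)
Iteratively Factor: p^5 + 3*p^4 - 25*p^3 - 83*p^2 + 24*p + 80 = (p + 1)*(p^4 + 2*p^3 - 27*p^2 - 56*p + 80) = (p + 1)*(p + 4)*(p^3 - 2*p^2 - 19*p + 20) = (p + 1)*(p + 4)^2*(p^2 - 6*p + 5) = (p - 1)*(p + 1)*(p + 4)^2*(p - 5)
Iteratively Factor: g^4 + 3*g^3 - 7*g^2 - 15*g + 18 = (g - 1)*(g^3 + 4*g^2 - 3*g - 18) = (g - 1)*(g + 3)*(g^2 + g - 6) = (g - 2)*(g - 1)*(g + 3)*(g + 3)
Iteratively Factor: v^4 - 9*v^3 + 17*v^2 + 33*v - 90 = (v - 3)*(v^3 - 6*v^2 - v + 30) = (v - 5)*(v - 3)*(v^2 - v - 6) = (v - 5)*(v - 3)^2*(v + 2)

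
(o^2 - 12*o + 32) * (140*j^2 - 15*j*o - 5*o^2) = 140*j^2*o^2 - 1680*j^2*o + 4480*j^2 - 15*j*o^3 + 180*j*o^2 - 480*j*o - 5*o^4 + 60*o^3 - 160*o^2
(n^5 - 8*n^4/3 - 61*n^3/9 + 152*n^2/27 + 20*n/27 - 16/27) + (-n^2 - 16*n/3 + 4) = n^5 - 8*n^4/3 - 61*n^3/9 + 125*n^2/27 - 124*n/27 + 92/27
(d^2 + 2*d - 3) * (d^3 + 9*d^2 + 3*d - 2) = d^5 + 11*d^4 + 18*d^3 - 23*d^2 - 13*d + 6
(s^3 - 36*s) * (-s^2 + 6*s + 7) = -s^5 + 6*s^4 + 43*s^3 - 216*s^2 - 252*s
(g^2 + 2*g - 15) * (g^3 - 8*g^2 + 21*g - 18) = g^5 - 6*g^4 - 10*g^3 + 144*g^2 - 351*g + 270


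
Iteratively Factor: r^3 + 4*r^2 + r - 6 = (r + 3)*(r^2 + r - 2) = (r - 1)*(r + 3)*(r + 2)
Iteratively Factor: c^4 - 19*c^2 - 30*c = (c + 3)*(c^3 - 3*c^2 - 10*c) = (c - 5)*(c + 3)*(c^2 + 2*c) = (c - 5)*(c + 2)*(c + 3)*(c)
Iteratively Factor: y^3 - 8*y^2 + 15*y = (y - 3)*(y^2 - 5*y) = y*(y - 3)*(y - 5)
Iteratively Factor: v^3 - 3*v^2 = (v - 3)*(v^2) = v*(v - 3)*(v)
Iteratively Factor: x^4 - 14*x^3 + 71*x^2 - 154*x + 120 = (x - 4)*(x^3 - 10*x^2 + 31*x - 30) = (x - 4)*(x - 3)*(x^2 - 7*x + 10) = (x - 4)*(x - 3)*(x - 2)*(x - 5)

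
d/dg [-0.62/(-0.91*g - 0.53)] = -0.5642/(0.91*g + 0.53)^2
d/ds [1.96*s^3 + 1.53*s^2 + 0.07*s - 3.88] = 5.88*s^2 + 3.06*s + 0.07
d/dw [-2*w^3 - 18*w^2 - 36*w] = -6*w^2 - 36*w - 36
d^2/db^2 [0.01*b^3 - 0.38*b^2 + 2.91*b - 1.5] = 0.06*b - 0.76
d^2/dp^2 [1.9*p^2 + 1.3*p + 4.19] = 3.80000000000000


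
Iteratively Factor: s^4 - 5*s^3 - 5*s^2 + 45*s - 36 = (s - 1)*(s^3 - 4*s^2 - 9*s + 36) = (s - 4)*(s - 1)*(s^2 - 9) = (s - 4)*(s - 3)*(s - 1)*(s + 3)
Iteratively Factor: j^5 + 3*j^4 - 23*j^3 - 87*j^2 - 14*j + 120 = (j - 1)*(j^4 + 4*j^3 - 19*j^2 - 106*j - 120) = (j - 1)*(j + 4)*(j^3 - 19*j - 30) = (j - 1)*(j + 2)*(j + 4)*(j^2 - 2*j - 15) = (j - 1)*(j + 2)*(j + 3)*(j + 4)*(j - 5)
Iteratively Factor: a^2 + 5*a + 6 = (a + 3)*(a + 2)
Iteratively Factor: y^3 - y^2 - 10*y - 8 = (y + 1)*(y^2 - 2*y - 8) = (y - 4)*(y + 1)*(y + 2)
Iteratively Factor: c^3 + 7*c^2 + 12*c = (c + 4)*(c^2 + 3*c) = (c + 3)*(c + 4)*(c)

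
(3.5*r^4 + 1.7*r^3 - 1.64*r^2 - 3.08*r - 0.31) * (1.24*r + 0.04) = 4.34*r^5 + 2.248*r^4 - 1.9656*r^3 - 3.8848*r^2 - 0.5076*r - 0.0124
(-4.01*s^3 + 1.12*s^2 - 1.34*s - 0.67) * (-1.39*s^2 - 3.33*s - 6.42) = 5.5739*s^5 + 11.7965*s^4 + 23.8772*s^3 - 1.7969*s^2 + 10.8339*s + 4.3014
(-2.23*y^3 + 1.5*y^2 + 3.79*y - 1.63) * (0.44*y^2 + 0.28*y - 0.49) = -0.9812*y^5 + 0.0356*y^4 + 3.1803*y^3 - 0.391*y^2 - 2.3135*y + 0.7987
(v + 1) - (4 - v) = 2*v - 3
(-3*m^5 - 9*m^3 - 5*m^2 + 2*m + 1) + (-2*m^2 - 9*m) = -3*m^5 - 9*m^3 - 7*m^2 - 7*m + 1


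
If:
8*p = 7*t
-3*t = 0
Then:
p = 0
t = 0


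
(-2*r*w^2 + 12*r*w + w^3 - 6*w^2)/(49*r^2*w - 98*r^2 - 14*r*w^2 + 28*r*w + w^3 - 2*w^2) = w*(-2*r*w + 12*r + w^2 - 6*w)/(49*r^2*w - 98*r^2 - 14*r*w^2 + 28*r*w + w^3 - 2*w^2)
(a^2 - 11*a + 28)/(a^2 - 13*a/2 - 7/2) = 2*(a - 4)/(2*a + 1)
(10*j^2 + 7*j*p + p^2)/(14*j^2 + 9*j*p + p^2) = (5*j + p)/(7*j + p)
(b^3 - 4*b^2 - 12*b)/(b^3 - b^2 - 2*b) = (-b^2 + 4*b + 12)/(-b^2 + b + 2)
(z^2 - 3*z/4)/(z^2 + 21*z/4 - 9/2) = z/(z + 6)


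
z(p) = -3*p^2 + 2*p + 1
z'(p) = 2 - 6*p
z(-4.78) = -77.11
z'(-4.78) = 30.68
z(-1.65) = -10.47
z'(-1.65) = 11.90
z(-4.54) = -69.91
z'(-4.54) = 29.24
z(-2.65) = -25.37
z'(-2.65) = 17.90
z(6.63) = -117.61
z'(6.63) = -37.78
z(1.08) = -0.34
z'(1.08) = -4.48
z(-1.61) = -10.00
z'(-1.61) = 11.66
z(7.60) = -157.08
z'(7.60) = -43.60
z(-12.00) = -455.00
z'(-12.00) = 74.00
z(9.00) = -224.00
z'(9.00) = -52.00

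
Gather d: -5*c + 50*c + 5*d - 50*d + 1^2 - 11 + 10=45*c - 45*d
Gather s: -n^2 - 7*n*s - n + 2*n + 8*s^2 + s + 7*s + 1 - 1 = -n^2 + n + 8*s^2 + s*(8 - 7*n)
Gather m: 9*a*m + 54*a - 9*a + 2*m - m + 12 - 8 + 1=45*a + m*(9*a + 1) + 5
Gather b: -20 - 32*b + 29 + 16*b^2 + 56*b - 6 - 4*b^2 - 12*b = 12*b^2 + 12*b + 3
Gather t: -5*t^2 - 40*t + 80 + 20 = -5*t^2 - 40*t + 100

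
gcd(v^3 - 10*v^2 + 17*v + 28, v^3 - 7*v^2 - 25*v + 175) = v - 7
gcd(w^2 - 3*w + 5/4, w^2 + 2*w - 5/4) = w - 1/2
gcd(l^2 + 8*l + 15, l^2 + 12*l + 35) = l + 5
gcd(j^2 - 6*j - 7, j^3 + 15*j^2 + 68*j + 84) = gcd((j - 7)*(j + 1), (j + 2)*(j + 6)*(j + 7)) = 1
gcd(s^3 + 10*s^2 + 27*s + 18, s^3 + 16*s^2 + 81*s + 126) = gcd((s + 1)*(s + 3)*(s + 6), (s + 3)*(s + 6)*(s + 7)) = s^2 + 9*s + 18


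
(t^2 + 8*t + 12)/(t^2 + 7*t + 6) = (t + 2)/(t + 1)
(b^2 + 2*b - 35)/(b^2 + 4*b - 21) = (b - 5)/(b - 3)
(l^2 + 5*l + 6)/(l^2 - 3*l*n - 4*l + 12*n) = (l^2 + 5*l + 6)/(l^2 - 3*l*n - 4*l + 12*n)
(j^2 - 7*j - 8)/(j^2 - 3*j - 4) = (j - 8)/(j - 4)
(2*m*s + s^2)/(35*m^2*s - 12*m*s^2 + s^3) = (2*m + s)/(35*m^2 - 12*m*s + s^2)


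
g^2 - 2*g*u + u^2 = (-g + u)^2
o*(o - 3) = o^2 - 3*o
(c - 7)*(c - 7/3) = c^2 - 28*c/3 + 49/3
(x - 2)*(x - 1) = x^2 - 3*x + 2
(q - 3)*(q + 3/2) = q^2 - 3*q/2 - 9/2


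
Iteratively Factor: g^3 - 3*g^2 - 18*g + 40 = (g - 5)*(g^2 + 2*g - 8) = (g - 5)*(g - 2)*(g + 4)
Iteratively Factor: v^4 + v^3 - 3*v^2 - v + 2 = (v - 1)*(v^3 + 2*v^2 - v - 2) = (v - 1)^2*(v^2 + 3*v + 2) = (v - 1)^2*(v + 2)*(v + 1)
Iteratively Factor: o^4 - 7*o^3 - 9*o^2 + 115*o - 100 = (o - 5)*(o^3 - 2*o^2 - 19*o + 20) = (o - 5)*(o - 1)*(o^2 - o - 20) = (o - 5)*(o - 1)*(o + 4)*(o - 5)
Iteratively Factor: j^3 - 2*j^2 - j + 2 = (j - 1)*(j^2 - j - 2) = (j - 1)*(j + 1)*(j - 2)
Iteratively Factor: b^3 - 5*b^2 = (b)*(b^2 - 5*b) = b*(b - 5)*(b)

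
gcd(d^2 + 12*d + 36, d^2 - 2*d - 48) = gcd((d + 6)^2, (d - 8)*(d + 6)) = d + 6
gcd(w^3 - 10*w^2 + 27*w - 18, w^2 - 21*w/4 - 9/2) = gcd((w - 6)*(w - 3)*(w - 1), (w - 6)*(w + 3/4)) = w - 6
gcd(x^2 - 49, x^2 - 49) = x^2 - 49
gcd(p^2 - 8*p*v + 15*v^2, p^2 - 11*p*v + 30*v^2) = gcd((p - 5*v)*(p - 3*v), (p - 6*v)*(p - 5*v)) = p - 5*v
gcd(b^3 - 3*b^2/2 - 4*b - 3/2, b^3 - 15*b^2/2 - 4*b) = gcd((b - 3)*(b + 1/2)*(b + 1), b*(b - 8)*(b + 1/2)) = b + 1/2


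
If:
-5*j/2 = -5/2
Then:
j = 1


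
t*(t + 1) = t^2 + t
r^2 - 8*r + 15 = (r - 5)*(r - 3)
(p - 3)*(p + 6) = p^2 + 3*p - 18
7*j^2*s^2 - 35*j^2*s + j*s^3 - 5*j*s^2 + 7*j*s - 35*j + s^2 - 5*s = (7*j + s)*(s - 5)*(j*s + 1)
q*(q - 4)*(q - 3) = q^3 - 7*q^2 + 12*q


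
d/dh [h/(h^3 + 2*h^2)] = 2*(-h - 1)/(h^2*(h + 2)^2)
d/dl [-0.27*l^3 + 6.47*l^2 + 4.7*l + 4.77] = -0.81*l^2 + 12.94*l + 4.7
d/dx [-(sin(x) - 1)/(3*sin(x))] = -cos(x)/(3*sin(x)^2)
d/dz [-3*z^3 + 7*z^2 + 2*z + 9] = -9*z^2 + 14*z + 2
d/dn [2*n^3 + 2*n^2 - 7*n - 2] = 6*n^2 + 4*n - 7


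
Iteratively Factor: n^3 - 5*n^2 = (n - 5)*(n^2) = n*(n - 5)*(n)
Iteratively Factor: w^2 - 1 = (w - 1)*(w + 1)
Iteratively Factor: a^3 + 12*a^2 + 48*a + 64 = (a + 4)*(a^2 + 8*a + 16) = (a + 4)^2*(a + 4)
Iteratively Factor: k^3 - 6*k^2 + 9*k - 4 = (k - 1)*(k^2 - 5*k + 4) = (k - 4)*(k - 1)*(k - 1)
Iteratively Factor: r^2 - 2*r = (r - 2)*(r)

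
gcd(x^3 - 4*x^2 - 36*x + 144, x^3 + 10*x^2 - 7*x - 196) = x - 4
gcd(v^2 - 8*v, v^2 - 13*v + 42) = 1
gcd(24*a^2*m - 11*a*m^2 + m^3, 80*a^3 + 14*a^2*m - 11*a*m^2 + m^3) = 8*a - m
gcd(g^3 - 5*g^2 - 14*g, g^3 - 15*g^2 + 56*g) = g^2 - 7*g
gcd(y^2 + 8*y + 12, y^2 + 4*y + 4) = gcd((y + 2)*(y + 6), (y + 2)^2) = y + 2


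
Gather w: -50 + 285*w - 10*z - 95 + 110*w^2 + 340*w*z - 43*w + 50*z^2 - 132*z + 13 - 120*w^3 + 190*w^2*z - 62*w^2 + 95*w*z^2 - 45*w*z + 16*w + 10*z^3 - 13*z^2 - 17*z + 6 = -120*w^3 + w^2*(190*z + 48) + w*(95*z^2 + 295*z + 258) + 10*z^3 + 37*z^2 - 159*z - 126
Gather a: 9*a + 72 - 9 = 9*a + 63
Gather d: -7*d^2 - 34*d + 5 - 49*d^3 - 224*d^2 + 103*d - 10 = -49*d^3 - 231*d^2 + 69*d - 5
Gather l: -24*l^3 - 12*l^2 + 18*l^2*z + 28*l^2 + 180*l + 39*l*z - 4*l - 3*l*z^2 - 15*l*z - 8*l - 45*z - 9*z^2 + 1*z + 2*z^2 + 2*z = -24*l^3 + l^2*(18*z + 16) + l*(-3*z^2 + 24*z + 168) - 7*z^2 - 42*z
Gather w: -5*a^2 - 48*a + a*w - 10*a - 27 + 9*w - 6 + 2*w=-5*a^2 - 58*a + w*(a + 11) - 33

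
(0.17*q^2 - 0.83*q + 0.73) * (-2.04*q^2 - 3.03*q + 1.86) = -0.3468*q^4 + 1.1781*q^3 + 1.3419*q^2 - 3.7557*q + 1.3578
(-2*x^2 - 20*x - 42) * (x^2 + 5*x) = -2*x^4 - 30*x^3 - 142*x^2 - 210*x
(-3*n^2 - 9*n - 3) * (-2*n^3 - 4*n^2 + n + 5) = 6*n^5 + 30*n^4 + 39*n^3 - 12*n^2 - 48*n - 15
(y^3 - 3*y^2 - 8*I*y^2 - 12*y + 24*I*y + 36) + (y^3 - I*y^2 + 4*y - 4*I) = 2*y^3 - 3*y^2 - 9*I*y^2 - 8*y + 24*I*y + 36 - 4*I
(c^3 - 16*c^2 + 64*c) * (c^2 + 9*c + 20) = c^5 - 7*c^4 - 60*c^3 + 256*c^2 + 1280*c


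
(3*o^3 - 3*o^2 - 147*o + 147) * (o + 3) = 3*o^4 + 6*o^3 - 156*o^2 - 294*o + 441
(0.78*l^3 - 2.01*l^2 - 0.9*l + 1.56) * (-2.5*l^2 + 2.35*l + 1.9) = -1.95*l^5 + 6.858*l^4 - 0.991499999999999*l^3 - 9.834*l^2 + 1.956*l + 2.964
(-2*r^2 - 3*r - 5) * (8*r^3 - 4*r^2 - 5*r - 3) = -16*r^5 - 16*r^4 - 18*r^3 + 41*r^2 + 34*r + 15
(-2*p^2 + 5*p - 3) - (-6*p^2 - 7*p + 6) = 4*p^2 + 12*p - 9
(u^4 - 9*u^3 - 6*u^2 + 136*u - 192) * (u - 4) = u^5 - 13*u^4 + 30*u^3 + 160*u^2 - 736*u + 768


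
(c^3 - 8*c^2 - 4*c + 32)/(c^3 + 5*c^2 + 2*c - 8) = (c^2 - 10*c + 16)/(c^2 + 3*c - 4)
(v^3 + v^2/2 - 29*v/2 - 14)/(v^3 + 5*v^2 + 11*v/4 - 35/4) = 2*(v^2 - 3*v - 4)/(2*v^2 + 3*v - 5)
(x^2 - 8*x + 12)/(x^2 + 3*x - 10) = (x - 6)/(x + 5)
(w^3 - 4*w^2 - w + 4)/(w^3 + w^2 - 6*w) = (w^3 - 4*w^2 - w + 4)/(w*(w^2 + w - 6))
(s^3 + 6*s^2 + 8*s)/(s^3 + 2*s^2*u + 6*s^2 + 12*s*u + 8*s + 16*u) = s/(s + 2*u)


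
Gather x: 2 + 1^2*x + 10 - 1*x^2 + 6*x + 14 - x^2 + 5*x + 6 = -2*x^2 + 12*x + 32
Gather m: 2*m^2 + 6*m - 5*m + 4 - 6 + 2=2*m^2 + m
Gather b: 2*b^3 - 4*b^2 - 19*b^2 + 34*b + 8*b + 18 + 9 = 2*b^3 - 23*b^2 + 42*b + 27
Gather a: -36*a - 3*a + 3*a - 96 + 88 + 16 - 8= -36*a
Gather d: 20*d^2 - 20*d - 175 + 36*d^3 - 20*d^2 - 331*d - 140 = 36*d^3 - 351*d - 315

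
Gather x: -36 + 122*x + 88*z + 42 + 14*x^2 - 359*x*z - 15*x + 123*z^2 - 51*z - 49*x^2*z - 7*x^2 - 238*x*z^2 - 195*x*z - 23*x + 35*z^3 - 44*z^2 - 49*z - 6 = x^2*(7 - 49*z) + x*(-238*z^2 - 554*z + 84) + 35*z^3 + 79*z^2 - 12*z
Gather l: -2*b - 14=-2*b - 14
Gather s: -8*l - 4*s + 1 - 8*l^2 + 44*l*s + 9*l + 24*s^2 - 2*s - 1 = -8*l^2 + l + 24*s^2 + s*(44*l - 6)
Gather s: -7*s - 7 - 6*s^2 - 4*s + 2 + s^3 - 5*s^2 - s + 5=s^3 - 11*s^2 - 12*s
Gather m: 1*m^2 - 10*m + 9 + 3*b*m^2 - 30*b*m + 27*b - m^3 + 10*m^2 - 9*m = 27*b - m^3 + m^2*(3*b + 11) + m*(-30*b - 19) + 9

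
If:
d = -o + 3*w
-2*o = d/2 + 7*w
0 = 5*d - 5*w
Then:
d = 0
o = 0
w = 0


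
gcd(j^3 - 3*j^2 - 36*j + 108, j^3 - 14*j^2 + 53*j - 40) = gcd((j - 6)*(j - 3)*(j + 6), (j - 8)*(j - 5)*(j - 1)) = 1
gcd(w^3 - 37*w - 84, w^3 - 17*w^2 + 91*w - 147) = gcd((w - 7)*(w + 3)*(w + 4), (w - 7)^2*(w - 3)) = w - 7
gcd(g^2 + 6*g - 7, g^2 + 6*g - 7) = g^2 + 6*g - 7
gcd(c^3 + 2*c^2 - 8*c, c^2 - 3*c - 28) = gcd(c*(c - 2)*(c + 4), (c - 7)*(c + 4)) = c + 4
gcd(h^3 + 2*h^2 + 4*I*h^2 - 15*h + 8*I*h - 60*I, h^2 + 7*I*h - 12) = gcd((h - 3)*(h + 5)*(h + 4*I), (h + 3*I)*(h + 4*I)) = h + 4*I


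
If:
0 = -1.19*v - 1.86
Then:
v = -1.56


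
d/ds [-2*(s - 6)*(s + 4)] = 4 - 4*s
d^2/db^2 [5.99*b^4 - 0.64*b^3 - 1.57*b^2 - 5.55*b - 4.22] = 71.88*b^2 - 3.84*b - 3.14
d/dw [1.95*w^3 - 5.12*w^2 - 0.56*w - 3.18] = 5.85*w^2 - 10.24*w - 0.56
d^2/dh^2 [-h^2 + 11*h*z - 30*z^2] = -2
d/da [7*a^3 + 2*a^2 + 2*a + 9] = 21*a^2 + 4*a + 2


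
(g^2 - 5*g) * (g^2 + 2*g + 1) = g^4 - 3*g^3 - 9*g^2 - 5*g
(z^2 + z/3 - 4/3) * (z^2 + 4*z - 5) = z^4 + 13*z^3/3 - 5*z^2 - 7*z + 20/3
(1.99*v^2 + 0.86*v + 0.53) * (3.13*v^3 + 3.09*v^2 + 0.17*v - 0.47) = 6.2287*v^5 + 8.8409*v^4 + 4.6546*v^3 + 0.8486*v^2 - 0.3141*v - 0.2491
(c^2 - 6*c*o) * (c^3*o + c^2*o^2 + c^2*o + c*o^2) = c^5*o - 5*c^4*o^2 + c^4*o - 6*c^3*o^3 - 5*c^3*o^2 - 6*c^2*o^3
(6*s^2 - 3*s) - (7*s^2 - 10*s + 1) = -s^2 + 7*s - 1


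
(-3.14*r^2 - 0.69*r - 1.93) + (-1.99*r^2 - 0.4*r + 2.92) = -5.13*r^2 - 1.09*r + 0.99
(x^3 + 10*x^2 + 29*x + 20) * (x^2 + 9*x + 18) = x^5 + 19*x^4 + 137*x^3 + 461*x^2 + 702*x + 360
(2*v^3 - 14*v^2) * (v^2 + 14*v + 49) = 2*v^5 + 14*v^4 - 98*v^3 - 686*v^2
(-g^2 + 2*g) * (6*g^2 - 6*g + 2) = -6*g^4 + 18*g^3 - 14*g^2 + 4*g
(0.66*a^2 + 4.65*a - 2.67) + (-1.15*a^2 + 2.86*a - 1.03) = -0.49*a^2 + 7.51*a - 3.7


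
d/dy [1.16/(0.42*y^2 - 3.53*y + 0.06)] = (4.0948 - 0.9744*y)/(0.42*y^2 - 3.53*y + 0.06)^2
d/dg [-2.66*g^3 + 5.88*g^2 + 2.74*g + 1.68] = -7.98*g^2 + 11.76*g + 2.74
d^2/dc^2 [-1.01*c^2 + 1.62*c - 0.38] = -2.02000000000000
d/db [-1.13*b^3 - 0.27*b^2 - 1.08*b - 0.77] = -3.39*b^2 - 0.54*b - 1.08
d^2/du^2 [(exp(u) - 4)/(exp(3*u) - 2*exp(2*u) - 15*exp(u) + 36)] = (4*exp(4*u) - 18*exp(3*u) + 8*exp(2*u) - 232*exp(u) - 96)*exp(u)/(exp(7*u) - 42*exp(5*u) + 28*exp(4*u) + 609*exp(3*u) - 756*exp(2*u) - 3024*exp(u) + 5184)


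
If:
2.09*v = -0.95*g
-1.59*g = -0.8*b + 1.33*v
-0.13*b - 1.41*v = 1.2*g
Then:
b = 0.00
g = 0.00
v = 0.00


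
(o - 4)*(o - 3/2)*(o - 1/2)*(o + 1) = o^4 - 5*o^3 + 11*o^2/4 + 23*o/4 - 3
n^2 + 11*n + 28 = (n + 4)*(n + 7)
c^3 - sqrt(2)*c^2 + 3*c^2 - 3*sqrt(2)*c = c*(c + 3)*(c - sqrt(2))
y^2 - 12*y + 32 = (y - 8)*(y - 4)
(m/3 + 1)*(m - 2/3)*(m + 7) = m^3/3 + 28*m^2/9 + 43*m/9 - 14/3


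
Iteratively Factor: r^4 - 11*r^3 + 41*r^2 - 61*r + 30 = (r - 5)*(r^3 - 6*r^2 + 11*r - 6) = (r - 5)*(r - 1)*(r^2 - 5*r + 6) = (r - 5)*(r - 3)*(r - 1)*(r - 2)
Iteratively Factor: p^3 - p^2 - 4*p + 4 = (p + 2)*(p^2 - 3*p + 2) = (p - 1)*(p + 2)*(p - 2)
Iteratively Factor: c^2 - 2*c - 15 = (c + 3)*(c - 5)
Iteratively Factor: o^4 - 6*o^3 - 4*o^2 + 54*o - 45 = (o - 5)*(o^3 - o^2 - 9*o + 9) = (o - 5)*(o - 3)*(o^2 + 2*o - 3) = (o - 5)*(o - 3)*(o - 1)*(o + 3)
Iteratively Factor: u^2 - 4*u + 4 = (u - 2)*(u - 2)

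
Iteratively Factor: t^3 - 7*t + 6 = (t - 1)*(t^2 + t - 6) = (t - 2)*(t - 1)*(t + 3)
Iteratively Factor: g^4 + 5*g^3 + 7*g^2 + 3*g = (g + 3)*(g^3 + 2*g^2 + g) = (g + 1)*(g + 3)*(g^2 + g) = (g + 1)^2*(g + 3)*(g)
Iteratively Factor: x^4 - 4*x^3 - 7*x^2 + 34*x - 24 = (x + 3)*(x^3 - 7*x^2 + 14*x - 8) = (x - 2)*(x + 3)*(x^2 - 5*x + 4) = (x - 4)*(x - 2)*(x + 3)*(x - 1)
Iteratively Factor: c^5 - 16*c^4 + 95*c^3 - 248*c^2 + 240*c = (c - 4)*(c^4 - 12*c^3 + 47*c^2 - 60*c) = (c - 4)^2*(c^3 - 8*c^2 + 15*c) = c*(c - 4)^2*(c^2 - 8*c + 15) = c*(c - 5)*(c - 4)^2*(c - 3)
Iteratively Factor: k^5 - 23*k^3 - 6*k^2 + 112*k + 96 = (k + 1)*(k^4 - k^3 - 22*k^2 + 16*k + 96) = (k + 1)*(k + 4)*(k^3 - 5*k^2 - 2*k + 24) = (k - 3)*(k + 1)*(k + 4)*(k^2 - 2*k - 8) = (k - 3)*(k + 1)*(k + 2)*(k + 4)*(k - 4)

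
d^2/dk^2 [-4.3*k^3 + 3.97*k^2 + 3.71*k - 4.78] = 7.94 - 25.8*k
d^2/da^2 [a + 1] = 0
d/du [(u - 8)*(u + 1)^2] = 3*(u - 5)*(u + 1)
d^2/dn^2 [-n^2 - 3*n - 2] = -2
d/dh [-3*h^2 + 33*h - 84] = 33 - 6*h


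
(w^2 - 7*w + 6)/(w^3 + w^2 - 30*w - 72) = (w - 1)/(w^2 + 7*w + 12)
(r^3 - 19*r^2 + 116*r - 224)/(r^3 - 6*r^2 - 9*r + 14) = (r^2 - 12*r + 32)/(r^2 + r - 2)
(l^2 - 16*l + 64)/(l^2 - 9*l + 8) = (l - 8)/(l - 1)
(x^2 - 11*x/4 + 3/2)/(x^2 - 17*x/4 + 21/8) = 2*(x - 2)/(2*x - 7)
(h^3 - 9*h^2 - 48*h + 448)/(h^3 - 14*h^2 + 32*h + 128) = (h + 7)/(h + 2)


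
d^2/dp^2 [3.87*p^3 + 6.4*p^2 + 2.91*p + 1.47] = 23.22*p + 12.8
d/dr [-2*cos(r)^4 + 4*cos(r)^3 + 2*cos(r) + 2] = 2*(4*cos(r)^3 - 6*cos(r)^2 - 1)*sin(r)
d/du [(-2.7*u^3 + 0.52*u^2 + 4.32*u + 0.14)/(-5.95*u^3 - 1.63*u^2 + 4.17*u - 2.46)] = (7.495*u^4 + 28.89*u^3 + 31.635*u^2 - 2.102*u - 11.211)/(35.4025*u^6 + 19.397*u^5 - 46.9661*u^4 + 15.6798*u^3 + 25.4085*u^2 - 20.5164*u + 6.0516)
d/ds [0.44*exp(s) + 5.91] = 0.44*exp(s)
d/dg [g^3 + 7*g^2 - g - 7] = 3*g^2 + 14*g - 1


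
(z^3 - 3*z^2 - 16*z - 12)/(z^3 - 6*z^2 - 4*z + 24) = (z + 1)/(z - 2)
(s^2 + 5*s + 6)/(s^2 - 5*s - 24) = (s + 2)/(s - 8)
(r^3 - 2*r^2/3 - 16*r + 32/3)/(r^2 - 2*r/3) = r - 16/r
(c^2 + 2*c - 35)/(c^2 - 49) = (c - 5)/(c - 7)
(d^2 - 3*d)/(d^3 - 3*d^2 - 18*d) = (3 - d)/(-d^2 + 3*d + 18)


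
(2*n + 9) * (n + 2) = 2*n^2 + 13*n + 18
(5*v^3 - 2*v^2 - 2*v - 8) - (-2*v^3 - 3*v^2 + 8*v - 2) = 7*v^3 + v^2 - 10*v - 6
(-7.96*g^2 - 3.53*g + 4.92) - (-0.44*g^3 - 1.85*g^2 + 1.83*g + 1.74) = 0.44*g^3 - 6.11*g^2 - 5.36*g + 3.18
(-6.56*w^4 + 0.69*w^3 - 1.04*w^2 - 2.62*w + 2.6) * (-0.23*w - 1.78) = 1.5088*w^5 + 11.5181*w^4 - 0.989*w^3 + 2.4538*w^2 + 4.0656*w - 4.628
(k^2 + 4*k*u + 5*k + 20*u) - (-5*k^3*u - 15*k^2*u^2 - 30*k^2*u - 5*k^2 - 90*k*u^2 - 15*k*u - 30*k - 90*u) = 5*k^3*u + 15*k^2*u^2 + 30*k^2*u + 6*k^2 + 90*k*u^2 + 19*k*u + 35*k + 110*u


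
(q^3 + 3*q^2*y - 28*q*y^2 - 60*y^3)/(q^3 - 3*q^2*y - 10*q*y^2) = (q + 6*y)/q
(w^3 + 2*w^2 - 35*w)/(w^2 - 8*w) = (w^2 + 2*w - 35)/(w - 8)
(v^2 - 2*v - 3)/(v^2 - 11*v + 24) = (v + 1)/(v - 8)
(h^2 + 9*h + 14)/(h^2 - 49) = (h + 2)/(h - 7)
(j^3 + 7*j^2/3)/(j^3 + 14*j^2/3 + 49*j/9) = 3*j/(3*j + 7)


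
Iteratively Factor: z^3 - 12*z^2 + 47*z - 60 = (z - 4)*(z^2 - 8*z + 15) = (z - 5)*(z - 4)*(z - 3)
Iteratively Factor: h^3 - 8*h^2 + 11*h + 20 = (h - 5)*(h^2 - 3*h - 4) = (h - 5)*(h - 4)*(h + 1)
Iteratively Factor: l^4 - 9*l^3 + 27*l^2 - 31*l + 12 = (l - 1)*(l^3 - 8*l^2 + 19*l - 12) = (l - 1)^2*(l^2 - 7*l + 12) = (l - 3)*(l - 1)^2*(l - 4)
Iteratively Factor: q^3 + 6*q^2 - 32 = (q - 2)*(q^2 + 8*q + 16) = (q - 2)*(q + 4)*(q + 4)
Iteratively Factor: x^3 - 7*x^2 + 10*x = (x)*(x^2 - 7*x + 10) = x*(x - 5)*(x - 2)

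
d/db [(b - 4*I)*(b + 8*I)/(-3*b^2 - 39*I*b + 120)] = -3*I/(b^2 + 10*I*b - 25)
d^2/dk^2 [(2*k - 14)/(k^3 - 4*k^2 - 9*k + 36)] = 4*((k - 7)*(-3*k^2 + 8*k + 9)^2 + (-3*k^2 + 8*k - (k - 7)*(3*k - 4) + 9)*(k^3 - 4*k^2 - 9*k + 36))/(k^3 - 4*k^2 - 9*k + 36)^3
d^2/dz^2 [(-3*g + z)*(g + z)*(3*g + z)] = 2*g + 6*z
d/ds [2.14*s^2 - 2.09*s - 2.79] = 4.28*s - 2.09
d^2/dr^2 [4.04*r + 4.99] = 0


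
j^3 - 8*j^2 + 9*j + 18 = (j - 6)*(j - 3)*(j + 1)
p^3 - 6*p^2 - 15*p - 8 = (p - 8)*(p + 1)^2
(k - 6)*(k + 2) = k^2 - 4*k - 12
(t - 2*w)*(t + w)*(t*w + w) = t^3*w - t^2*w^2 + t^2*w - 2*t*w^3 - t*w^2 - 2*w^3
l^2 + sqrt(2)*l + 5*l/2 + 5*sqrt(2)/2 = (l + 5/2)*(l + sqrt(2))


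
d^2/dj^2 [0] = 0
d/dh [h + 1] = 1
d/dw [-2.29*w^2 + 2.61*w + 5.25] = 2.61 - 4.58*w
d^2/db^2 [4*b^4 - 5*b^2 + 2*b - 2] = 48*b^2 - 10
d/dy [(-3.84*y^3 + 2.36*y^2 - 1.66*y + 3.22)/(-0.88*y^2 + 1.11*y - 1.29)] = (3.3792*y^4 - 8.5248*y^3 + 16.0196*y^2 - 0.4216*y - 1.4328)/(0.7744*y^4 - 1.9536*y^3 + 3.5025*y^2 - 2.8638*y + 1.6641)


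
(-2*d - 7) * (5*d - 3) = -10*d^2 - 29*d + 21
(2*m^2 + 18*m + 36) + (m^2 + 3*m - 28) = 3*m^2 + 21*m + 8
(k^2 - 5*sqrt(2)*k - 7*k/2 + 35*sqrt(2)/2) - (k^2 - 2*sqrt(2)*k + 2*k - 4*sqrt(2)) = -11*k/2 - 3*sqrt(2)*k + 43*sqrt(2)/2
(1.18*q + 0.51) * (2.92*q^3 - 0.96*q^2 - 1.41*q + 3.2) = 3.4456*q^4 + 0.3564*q^3 - 2.1534*q^2 + 3.0569*q + 1.632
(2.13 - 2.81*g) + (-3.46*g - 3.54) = -6.27*g - 1.41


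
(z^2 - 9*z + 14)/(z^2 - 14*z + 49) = (z - 2)/(z - 7)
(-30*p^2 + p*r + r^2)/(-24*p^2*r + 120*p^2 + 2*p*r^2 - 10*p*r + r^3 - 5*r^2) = (5*p - r)/(4*p*r - 20*p - r^2 + 5*r)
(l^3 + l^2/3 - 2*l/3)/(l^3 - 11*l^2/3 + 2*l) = (l + 1)/(l - 3)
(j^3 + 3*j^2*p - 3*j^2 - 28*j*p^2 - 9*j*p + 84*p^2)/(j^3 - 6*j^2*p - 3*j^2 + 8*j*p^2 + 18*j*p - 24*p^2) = (-j - 7*p)/(-j + 2*p)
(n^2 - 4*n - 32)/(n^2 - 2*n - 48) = (n + 4)/(n + 6)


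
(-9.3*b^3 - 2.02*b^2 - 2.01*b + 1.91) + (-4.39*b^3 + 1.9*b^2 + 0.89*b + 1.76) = -13.69*b^3 - 0.12*b^2 - 1.12*b + 3.67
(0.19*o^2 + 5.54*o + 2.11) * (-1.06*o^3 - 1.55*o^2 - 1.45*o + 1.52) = -0.2014*o^5 - 6.1669*o^4 - 11.0991*o^3 - 11.0147*o^2 + 5.3613*o + 3.2072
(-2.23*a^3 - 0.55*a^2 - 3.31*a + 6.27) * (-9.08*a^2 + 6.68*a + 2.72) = 20.2484*a^5 - 9.9024*a^4 + 20.3152*a^3 - 80.5384*a^2 + 32.8804*a + 17.0544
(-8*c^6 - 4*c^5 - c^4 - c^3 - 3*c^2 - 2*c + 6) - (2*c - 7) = -8*c^6 - 4*c^5 - c^4 - c^3 - 3*c^2 - 4*c + 13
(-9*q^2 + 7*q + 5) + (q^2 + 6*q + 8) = -8*q^2 + 13*q + 13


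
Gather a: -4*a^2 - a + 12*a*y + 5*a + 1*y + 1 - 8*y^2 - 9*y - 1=-4*a^2 + a*(12*y + 4) - 8*y^2 - 8*y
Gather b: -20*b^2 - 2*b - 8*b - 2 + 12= -20*b^2 - 10*b + 10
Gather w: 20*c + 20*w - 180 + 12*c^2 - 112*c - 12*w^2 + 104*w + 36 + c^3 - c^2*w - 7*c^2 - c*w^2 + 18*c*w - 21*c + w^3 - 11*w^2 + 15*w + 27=c^3 + 5*c^2 - 113*c + w^3 + w^2*(-c - 23) + w*(-c^2 + 18*c + 139) - 117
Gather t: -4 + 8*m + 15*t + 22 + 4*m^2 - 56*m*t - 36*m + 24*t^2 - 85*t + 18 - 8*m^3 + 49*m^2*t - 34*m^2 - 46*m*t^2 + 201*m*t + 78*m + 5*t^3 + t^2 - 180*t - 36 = -8*m^3 - 30*m^2 + 50*m + 5*t^3 + t^2*(25 - 46*m) + t*(49*m^2 + 145*m - 250)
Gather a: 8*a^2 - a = 8*a^2 - a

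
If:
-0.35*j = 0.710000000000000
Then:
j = -2.03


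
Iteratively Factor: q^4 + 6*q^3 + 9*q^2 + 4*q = (q + 4)*(q^3 + 2*q^2 + q) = (q + 1)*(q + 4)*(q^2 + q) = q*(q + 1)*(q + 4)*(q + 1)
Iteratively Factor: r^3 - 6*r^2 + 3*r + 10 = (r - 2)*(r^2 - 4*r - 5) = (r - 2)*(r + 1)*(r - 5)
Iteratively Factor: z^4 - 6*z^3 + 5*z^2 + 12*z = (z + 1)*(z^3 - 7*z^2 + 12*z) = (z - 4)*(z + 1)*(z^2 - 3*z) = z*(z - 4)*(z + 1)*(z - 3)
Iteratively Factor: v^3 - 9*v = (v - 3)*(v^2 + 3*v) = v*(v - 3)*(v + 3)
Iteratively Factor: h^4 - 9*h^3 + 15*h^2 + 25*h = (h - 5)*(h^3 - 4*h^2 - 5*h) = (h - 5)*(h + 1)*(h^2 - 5*h) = (h - 5)^2*(h + 1)*(h)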